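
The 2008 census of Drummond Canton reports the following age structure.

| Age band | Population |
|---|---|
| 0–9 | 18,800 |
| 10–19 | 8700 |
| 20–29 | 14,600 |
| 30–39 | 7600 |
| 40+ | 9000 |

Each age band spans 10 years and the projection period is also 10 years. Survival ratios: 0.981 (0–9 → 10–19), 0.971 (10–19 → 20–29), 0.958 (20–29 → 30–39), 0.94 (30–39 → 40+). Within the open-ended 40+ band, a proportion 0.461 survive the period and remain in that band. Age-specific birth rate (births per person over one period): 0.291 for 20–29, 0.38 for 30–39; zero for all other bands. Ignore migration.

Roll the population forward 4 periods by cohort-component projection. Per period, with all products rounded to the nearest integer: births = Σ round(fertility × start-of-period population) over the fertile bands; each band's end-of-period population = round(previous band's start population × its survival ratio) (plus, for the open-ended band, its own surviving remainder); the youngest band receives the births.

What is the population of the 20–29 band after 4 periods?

Let group 1 be 0–9 through group 5 = 40+.
Period 1.
Births: 14600 × 0.291 = 4249  |  7600 × 0.38 = 2888 ⇒ total 7137
Group 2: 18800 × 0.981 = 18443
Group 3: 8700 × 0.971 = 8448
Group 4: 14600 × 0.958 = 13987
Group 5: 7600 × 0.94 + 9000 × 0.461 = 7144 + 4149 = 11293
Population now: 0–9=7137, 10–19=18443, 20–29=8448, 30–39=13987, 40+=11293
Period 2.
Births: 8448 × 0.291 = 2458  |  13987 × 0.38 = 5315 ⇒ total 7773
Group 2: 7137 × 0.981 = 7001
Group 3: 18443 × 0.971 = 17908
Group 4: 8448 × 0.958 = 8093
Group 5: 13987 × 0.94 + 11293 × 0.461 = 13148 + 5206 = 18354
Population now: 0–9=7773, 10–19=7001, 20–29=17908, 30–39=8093, 40+=18354
Period 3.
Births: 17908 × 0.291 = 5211  |  8093 × 0.38 = 3075 ⇒ total 8286
Group 2: 7773 × 0.981 = 7625
Group 3: 7001 × 0.971 = 6798
Group 4: 17908 × 0.958 = 17156
Group 5: 8093 × 0.94 + 18354 × 0.461 = 7607 + 8461 = 16068
Population now: 0–9=8286, 10–19=7625, 20–29=6798, 30–39=17156, 40+=16068
Period 4.
Births: 6798 × 0.291 = 1978  |  17156 × 0.38 = 6519 ⇒ total 8497
Group 2: 8286 × 0.981 = 8129
Group 3: 7625 × 0.971 = 7404
Group 4: 6798 × 0.958 = 6512
Group 5: 17156 × 0.94 + 16068 × 0.461 = 16127 + 7407 = 23534
Population now: 0–9=8497, 10–19=8129, 20–29=7404, 30–39=6512, 40+=23534

7404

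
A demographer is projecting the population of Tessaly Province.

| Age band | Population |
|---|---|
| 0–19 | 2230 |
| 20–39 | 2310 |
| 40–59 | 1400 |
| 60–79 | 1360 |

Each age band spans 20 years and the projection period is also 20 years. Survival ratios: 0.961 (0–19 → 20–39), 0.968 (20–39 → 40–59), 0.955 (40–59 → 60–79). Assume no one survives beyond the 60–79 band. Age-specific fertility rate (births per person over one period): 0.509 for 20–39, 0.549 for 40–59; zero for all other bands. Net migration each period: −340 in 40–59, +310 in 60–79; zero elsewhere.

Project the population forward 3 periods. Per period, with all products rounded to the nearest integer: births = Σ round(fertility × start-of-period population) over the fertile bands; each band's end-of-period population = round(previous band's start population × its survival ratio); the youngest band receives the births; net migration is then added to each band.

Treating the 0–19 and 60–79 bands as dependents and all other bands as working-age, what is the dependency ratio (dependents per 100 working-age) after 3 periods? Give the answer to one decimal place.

110.0

Period 1:
Births: 2310 × 0.509 = 1176  |  1400 × 0.549 = 769 ⇒ total 1945
20–39: 2230 × 0.961 = 2143
40–59: 2310 × 0.968 = 2236
60–79: 1400 × 0.955 = 1337
Net migration: 40–59 − 340 → 1896; 60–79 + 310 → 1647
→ [1945, 2143, 1896, 1647]
Period 2:
Births: 2143 × 0.509 = 1091  |  1896 × 0.549 = 1041 ⇒ total 2132
20–39: 1945 × 0.961 = 1869
40–59: 2143 × 0.968 = 2074
60–79: 1896 × 0.955 = 1811
Net migration: 40–59 − 340 → 1734; 60–79 + 310 → 2121
→ [2132, 1869, 1734, 2121]
Period 3:
Births: 1869 × 0.509 = 951  |  1734 × 0.549 = 952 ⇒ total 1903
20–39: 2132 × 0.961 = 2049
40–59: 1869 × 0.968 = 1809
60–79: 1734 × 0.955 = 1656
Net migration: 40–59 − 340 → 1469; 60–79 + 310 → 1966
→ [1903, 2049, 1469, 1966]
Dependents (band 0–19 + band 60–79) = 1903 + 1966 = 3869; working-age = 3518; ratio = 3869/3518 × 100 = 110.0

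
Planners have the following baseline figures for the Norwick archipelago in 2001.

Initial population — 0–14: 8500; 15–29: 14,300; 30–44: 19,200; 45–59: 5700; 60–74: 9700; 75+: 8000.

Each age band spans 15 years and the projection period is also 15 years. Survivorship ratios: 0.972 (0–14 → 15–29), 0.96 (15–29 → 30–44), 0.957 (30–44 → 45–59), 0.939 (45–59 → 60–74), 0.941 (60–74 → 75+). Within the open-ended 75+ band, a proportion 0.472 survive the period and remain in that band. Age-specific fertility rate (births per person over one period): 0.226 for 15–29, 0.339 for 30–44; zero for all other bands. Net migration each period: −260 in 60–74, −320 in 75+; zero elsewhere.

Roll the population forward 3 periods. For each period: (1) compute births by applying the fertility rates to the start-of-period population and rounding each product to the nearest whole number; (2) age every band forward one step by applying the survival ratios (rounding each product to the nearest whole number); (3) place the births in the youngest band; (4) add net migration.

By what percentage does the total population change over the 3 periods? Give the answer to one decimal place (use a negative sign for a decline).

-7.5

Period 1:
Births: 14300 × 0.226 = 3232 ; 19200 × 0.339 = 6509 — total 9741
15–29: 8500 × 0.972 = 8262
30–44: 14300 × 0.96 = 13728
45–59: 19200 × 0.957 = 18374
60–74: 5700 × 0.939 = 5352
75+: 9700 × 0.941 + 8000 × 0.472 = 9128 + 3776 = 12904
Net migration: 60–74 − 260 → 5092; 75+ − 320 → 12584
Giving 9741 / 8262 / 13728 / 18374 / 5092 / 12584.
Period 2:
Births: 8262 × 0.226 = 1867 ; 13728 × 0.339 = 4654 — total 6521
15–29: 9741 × 0.972 = 9468
30–44: 8262 × 0.96 = 7932
45–59: 13728 × 0.957 = 13138
60–74: 18374 × 0.939 = 17253
75+: 5092 × 0.941 + 12584 × 0.472 = 4792 + 5940 = 10732
Net migration: 60–74 − 260 → 16993; 75+ − 320 → 10412
Giving 6521 / 9468 / 7932 / 13138 / 16993 / 10412.
Period 3:
Births: 9468 × 0.226 = 2140 ; 7932 × 0.339 = 2689 — total 4829
15–29: 6521 × 0.972 = 6338
30–44: 9468 × 0.96 = 9089
45–59: 7932 × 0.957 = 7591
60–74: 13138 × 0.939 = 12337
75+: 16993 × 0.941 + 10412 × 0.472 = 15990 + 4914 = 20904
Net migration: 60–74 − 260 → 12077; 75+ − 320 → 20584
Giving 4829 / 6338 / 9089 / 7591 / 12077 / 20584.
Total: 65400 → 60508; change = -4892; percentage change = -7.5%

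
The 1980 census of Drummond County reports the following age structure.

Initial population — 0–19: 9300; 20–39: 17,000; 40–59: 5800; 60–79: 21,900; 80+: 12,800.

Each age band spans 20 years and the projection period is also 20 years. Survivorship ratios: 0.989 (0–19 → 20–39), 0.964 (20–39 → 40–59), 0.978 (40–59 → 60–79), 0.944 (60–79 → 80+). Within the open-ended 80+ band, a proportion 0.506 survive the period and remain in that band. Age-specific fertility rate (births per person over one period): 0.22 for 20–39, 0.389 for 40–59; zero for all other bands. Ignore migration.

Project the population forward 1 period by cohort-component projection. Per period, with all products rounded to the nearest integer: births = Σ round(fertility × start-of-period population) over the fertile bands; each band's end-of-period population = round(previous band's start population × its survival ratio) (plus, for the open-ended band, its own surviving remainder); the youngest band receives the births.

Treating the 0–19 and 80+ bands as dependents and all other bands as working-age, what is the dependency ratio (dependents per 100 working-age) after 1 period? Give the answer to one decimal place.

106.0

— Period 1 —
Births: 17000 * 0.22 = 3740  |  5800 * 0.389 = 2256 ⇒ total 5996
20–39: 9300 * 0.989 = 9198
40–59: 17000 * 0.964 = 16388
60–79: 5800 * 0.978 = 5672
80+: 21900 * 0.944 + 12800 * 0.506 = 20674 + 6477 = 27151
End of period: [5996, 9198, 16388, 5672, 27151]
Dependents (band 0–19 + band 80+) = 5996 + 27151 = 33147; working-age = 31258; ratio = 33147/31258 × 100 = 106.0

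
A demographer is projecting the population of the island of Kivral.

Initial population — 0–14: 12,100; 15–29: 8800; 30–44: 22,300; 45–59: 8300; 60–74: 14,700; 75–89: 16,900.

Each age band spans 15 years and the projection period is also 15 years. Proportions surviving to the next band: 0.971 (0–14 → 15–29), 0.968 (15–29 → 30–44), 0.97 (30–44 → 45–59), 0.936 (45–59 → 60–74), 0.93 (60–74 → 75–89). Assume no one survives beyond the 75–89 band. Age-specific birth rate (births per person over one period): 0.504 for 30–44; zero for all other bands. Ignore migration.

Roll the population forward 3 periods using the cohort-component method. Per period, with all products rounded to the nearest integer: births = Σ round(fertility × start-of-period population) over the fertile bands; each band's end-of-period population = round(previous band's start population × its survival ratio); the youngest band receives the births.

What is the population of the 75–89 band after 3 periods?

18830

Period 1.
Births: 22300 * 0.504 = 11239
15–29: 12100 * 0.971 = 11749
30–44: 8800 * 0.968 = 8518
45–59: 22300 * 0.97 = 21631
60–74: 8300 * 0.936 = 7769
75–89: 14700 * 0.93 = 13671
End of period: [11239, 11749, 8518, 21631, 7769, 13671]
Period 2.
Births: 8518 * 0.504 = 4293
15–29: 11239 * 0.971 = 10913
30–44: 11749 * 0.968 = 11373
45–59: 8518 * 0.97 = 8262
60–74: 21631 * 0.936 = 20247
75–89: 7769 * 0.93 = 7225
End of period: [4293, 10913, 11373, 8262, 20247, 7225]
Period 3.
Births: 11373 * 0.504 = 5732
15–29: 4293 * 0.971 = 4169
30–44: 10913 * 0.968 = 10564
45–59: 11373 * 0.97 = 11032
60–74: 8262 * 0.936 = 7733
75–89: 20247 * 0.93 = 18830
End of period: [5732, 4169, 10564, 11032, 7733, 18830]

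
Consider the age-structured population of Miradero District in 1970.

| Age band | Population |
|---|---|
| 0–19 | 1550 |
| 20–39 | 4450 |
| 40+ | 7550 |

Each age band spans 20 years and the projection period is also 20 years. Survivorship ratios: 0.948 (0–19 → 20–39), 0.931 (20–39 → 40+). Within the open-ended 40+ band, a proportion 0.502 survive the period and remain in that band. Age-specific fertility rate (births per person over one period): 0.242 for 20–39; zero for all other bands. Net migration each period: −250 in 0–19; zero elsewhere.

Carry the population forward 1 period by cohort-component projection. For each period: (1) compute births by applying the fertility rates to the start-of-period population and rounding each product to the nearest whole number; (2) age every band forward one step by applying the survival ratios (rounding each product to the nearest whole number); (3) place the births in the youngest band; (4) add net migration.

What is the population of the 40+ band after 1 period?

7933

Call the bands 1 to 3, youngest first.
[period 1]
Births: 4450 × 0.242 = 1077
Band 2: 1550 × 0.948 = 1469
Band 3: 4450 × 0.931 + 7550 × 0.502 = 4143 + 3790 = 7933
Net migration: Band 1 − 250 → 827
→ [827, 1469, 7933]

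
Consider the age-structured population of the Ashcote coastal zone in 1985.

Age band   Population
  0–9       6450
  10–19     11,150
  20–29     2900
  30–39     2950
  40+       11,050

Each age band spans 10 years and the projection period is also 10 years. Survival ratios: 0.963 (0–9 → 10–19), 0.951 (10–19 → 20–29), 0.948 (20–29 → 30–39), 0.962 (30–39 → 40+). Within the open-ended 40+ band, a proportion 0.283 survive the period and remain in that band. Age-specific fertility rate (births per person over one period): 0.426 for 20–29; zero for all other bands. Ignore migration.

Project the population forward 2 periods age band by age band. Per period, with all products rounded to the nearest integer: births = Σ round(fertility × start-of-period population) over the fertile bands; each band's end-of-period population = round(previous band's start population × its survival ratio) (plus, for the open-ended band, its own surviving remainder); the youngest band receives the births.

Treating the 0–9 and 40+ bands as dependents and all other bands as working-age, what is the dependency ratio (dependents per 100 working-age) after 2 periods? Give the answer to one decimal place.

Call the groups 1 to 5, youngest first.
Period 1:
Births: 2900 * 0.426 = 1235
Group 2: 6450 * 0.963 = 6211
Group 3: 11150 * 0.951 = 10604
Group 4: 2900 * 0.948 = 2749
Group 5: 2950 * 0.962 + 11050 * 0.283 = 2838 + 3127 = 5965
Giving 1235 / 6211 / 10604 / 2749 / 5965.
Period 2:
Births: 10604 * 0.426 = 4517
Group 2: 1235 * 0.963 = 1189
Group 3: 6211 * 0.951 = 5907
Group 4: 10604 * 0.948 = 10053
Group 5: 2749 * 0.962 + 5965 * 0.283 = 2645 + 1688 = 4333
Giving 4517 / 1189 / 5907 / 10053 / 4333.
Dependents (band 0–9 + band 40+) = 4517 + 4333 = 8850; working-age = 17149; ratio = 8850/17149 × 100 = 51.6

51.6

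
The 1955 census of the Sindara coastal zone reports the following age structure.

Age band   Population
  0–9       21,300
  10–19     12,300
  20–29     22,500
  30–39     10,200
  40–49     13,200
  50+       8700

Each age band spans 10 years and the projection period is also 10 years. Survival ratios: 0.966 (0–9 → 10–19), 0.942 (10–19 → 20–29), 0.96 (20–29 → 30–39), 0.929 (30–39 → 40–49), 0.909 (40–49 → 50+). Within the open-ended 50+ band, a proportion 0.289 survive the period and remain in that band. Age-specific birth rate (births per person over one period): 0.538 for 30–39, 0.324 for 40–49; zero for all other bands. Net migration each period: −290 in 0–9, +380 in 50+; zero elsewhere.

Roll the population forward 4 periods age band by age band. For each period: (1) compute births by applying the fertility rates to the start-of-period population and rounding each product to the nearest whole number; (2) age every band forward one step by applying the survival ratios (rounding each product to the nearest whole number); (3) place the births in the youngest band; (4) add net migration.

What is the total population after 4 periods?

Period 1:
Births: 10200 × 0.538 = 5488 ; 13200 × 0.324 = 4277 → 9765
10–19: 21300 × 0.966 = 20576
20–29: 12300 × 0.942 = 11587
30–39: 22500 × 0.96 = 21600
40–49: 10200 × 0.929 = 9476
50+: 13200 × 0.909 + 8700 × 0.289 = 11999 + 2514 = 14513
Net migration: 0–9 − 290 → 9475; 50+ + 380 → 14893
Giving 9475 / 20576 / 11587 / 21600 / 9476 / 14893.
Period 2:
Births: 21600 × 0.538 = 11621 ; 9476 × 0.324 = 3070 → 14691
10–19: 9475 × 0.966 = 9153
20–29: 20576 × 0.942 = 19383
30–39: 11587 × 0.96 = 11124
40–49: 21600 × 0.929 = 20066
50+: 9476 × 0.909 + 14893 × 0.289 = 8614 + 4304 = 12918
Net migration: 0–9 − 290 → 14401; 50+ + 380 → 13298
Giving 14401 / 9153 / 19383 / 11124 / 20066 / 13298.
Period 3:
Births: 11124 × 0.538 = 5985 ; 20066 × 0.324 = 6501 → 12486
10–19: 14401 × 0.966 = 13911
20–29: 9153 × 0.942 = 8622
30–39: 19383 × 0.96 = 18608
40–49: 11124 × 0.929 = 10334
50+: 20066 × 0.909 + 13298 × 0.289 = 18240 + 3843 = 22083
Net migration: 0–9 − 290 → 12196; 50+ + 380 → 22463
Giving 12196 / 13911 / 8622 / 18608 / 10334 / 22463.
Period 4:
Births: 18608 × 0.538 = 10011 ; 10334 × 0.324 = 3348 → 13359
10–19: 12196 × 0.966 = 11781
20–29: 13911 × 0.942 = 13104
30–39: 8622 × 0.96 = 8277
40–49: 18608 × 0.929 = 17287
50+: 10334 × 0.909 + 22463 × 0.289 = 9394 + 6492 = 15886
Net migration: 0–9 − 290 → 13069; 50+ + 380 → 16266
Giving 13069 / 11781 / 13104 / 8277 / 17287 / 16266.
Total after period 4: 13069 + 11781 + 13104 + 8277 + 17287 + 16266 = 79784

79784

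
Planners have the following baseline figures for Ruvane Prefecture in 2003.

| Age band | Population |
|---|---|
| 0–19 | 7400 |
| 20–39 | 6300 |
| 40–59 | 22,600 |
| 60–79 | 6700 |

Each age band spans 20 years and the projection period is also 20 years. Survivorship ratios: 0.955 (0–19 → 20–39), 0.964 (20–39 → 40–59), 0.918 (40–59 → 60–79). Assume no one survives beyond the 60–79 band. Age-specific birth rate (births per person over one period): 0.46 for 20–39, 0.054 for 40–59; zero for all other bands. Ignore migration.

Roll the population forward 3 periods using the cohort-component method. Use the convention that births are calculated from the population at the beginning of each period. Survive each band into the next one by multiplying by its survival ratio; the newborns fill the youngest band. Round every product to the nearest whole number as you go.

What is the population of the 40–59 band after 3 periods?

3791

Period 1.
Births: 6300 × 0.46 = 2898, 22600 × 0.054 = 1220 → 4118
20–39: 7400 × 0.955 = 7067
40–59: 6300 × 0.964 = 6073
60–79: 22600 × 0.918 = 20747
Population now: 0–19=4118, 20–39=7067, 40–59=6073, 60–79=20747
Period 2.
Births: 7067 × 0.46 = 3251, 6073 × 0.054 = 328 → 3579
20–39: 4118 × 0.955 = 3933
40–59: 7067 × 0.964 = 6813
60–79: 6073 × 0.918 = 5575
Population now: 0–19=3579, 20–39=3933, 40–59=6813, 60–79=5575
Period 3.
Births: 3933 × 0.46 = 1809, 6813 × 0.054 = 368 → 2177
20–39: 3579 × 0.955 = 3418
40–59: 3933 × 0.964 = 3791
60–79: 6813 × 0.918 = 6254
Population now: 0–19=2177, 20–39=3418, 40–59=3791, 60–79=6254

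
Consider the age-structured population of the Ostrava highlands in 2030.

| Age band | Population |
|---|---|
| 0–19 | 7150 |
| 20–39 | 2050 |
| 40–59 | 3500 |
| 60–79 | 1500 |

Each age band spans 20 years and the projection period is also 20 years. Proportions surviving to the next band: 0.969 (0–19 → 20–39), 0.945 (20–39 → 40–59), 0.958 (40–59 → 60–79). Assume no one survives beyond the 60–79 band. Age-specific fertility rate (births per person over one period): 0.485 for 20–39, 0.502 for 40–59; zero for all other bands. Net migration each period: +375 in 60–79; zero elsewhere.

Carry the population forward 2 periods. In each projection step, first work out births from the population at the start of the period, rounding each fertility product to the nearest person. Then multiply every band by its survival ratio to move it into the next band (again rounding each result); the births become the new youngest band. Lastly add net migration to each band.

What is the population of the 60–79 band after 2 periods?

Call the groups 1 to 4, youngest first.
After projecting period 1:
Births: 2050 × 0.485 = 994, 3500 × 0.502 = 1757 — total 2751
Group 2: 7150 × 0.969 = 6928
Group 3: 2050 × 0.945 = 1937
Group 4: 3500 × 0.958 = 3353
Net migration: Group 4 + 375 → 3728
End of period: [2751, 6928, 1937, 3728]
After projecting period 2:
Births: 6928 × 0.485 = 3360, 1937 × 0.502 = 972 — total 4332
Group 2: 2751 × 0.969 = 2666
Group 3: 6928 × 0.945 = 6547
Group 4: 1937 × 0.958 = 1856
Net migration: Group 4 + 375 → 2231
End of period: [4332, 2666, 6547, 2231]

2231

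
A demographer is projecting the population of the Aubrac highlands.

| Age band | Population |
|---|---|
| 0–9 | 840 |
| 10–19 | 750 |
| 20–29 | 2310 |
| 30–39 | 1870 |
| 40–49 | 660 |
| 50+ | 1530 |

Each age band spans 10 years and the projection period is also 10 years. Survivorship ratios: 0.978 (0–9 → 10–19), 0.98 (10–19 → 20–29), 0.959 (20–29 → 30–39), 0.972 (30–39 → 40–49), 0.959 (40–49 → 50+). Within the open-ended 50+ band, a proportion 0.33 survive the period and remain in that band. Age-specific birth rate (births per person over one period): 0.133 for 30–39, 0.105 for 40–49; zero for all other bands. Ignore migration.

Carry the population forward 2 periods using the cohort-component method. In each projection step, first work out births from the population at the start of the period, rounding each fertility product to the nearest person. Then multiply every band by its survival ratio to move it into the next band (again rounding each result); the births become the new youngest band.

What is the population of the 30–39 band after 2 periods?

705

After projecting period 1:
Births: 1870 × 0.133 = 249  |  660 × 0.105 = 69 ⇒ total 318
10–19: 840 × 0.978 = 822
20–29: 750 × 0.98 = 735
30–39: 2310 × 0.959 = 2215
40–49: 1870 × 0.972 = 1818
50+: 660 × 0.959 + 1530 × 0.33 = 633 + 505 = 1138
Population now: 0–9=318, 10–19=822, 20–29=735, 30–39=2215, 40–49=1818, 50+=1138
After projecting period 2:
Births: 2215 × 0.133 = 295  |  1818 × 0.105 = 191 ⇒ total 486
10–19: 318 × 0.978 = 311
20–29: 822 × 0.98 = 806
30–39: 735 × 0.959 = 705
40–49: 2215 × 0.972 = 2153
50+: 1818 × 0.959 + 1138 × 0.33 = 1743 + 376 = 2119
Population now: 0–9=486, 10–19=311, 20–29=806, 30–39=705, 40–49=2153, 50+=2119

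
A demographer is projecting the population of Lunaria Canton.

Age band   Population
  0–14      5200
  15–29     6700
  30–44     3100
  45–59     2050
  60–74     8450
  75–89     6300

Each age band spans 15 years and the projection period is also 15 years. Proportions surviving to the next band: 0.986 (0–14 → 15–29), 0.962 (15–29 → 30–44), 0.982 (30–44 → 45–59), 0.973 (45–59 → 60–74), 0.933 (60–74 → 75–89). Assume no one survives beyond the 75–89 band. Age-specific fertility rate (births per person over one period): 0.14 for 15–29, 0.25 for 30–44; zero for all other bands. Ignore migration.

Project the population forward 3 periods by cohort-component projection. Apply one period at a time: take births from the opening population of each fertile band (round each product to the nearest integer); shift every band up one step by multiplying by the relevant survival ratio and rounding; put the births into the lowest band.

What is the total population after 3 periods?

19155

[period 1]
Births: 6700 × 0.14 = 938  |  3100 × 0.25 = 775 — total 1713
15–29: 5200 × 0.986 = 5127
30–44: 6700 × 0.962 = 6445
45–59: 3100 × 0.982 = 3044
60–74: 2050 × 0.973 = 1995
75–89: 8450 × 0.933 = 7884
Population now: 0–14=1713, 15–29=5127, 30–44=6445, 45–59=3044, 60–74=1995, 75–89=7884
[period 2]
Births: 5127 × 0.14 = 718  |  6445 × 0.25 = 1611 — total 2329
15–29: 1713 × 0.986 = 1689
30–44: 5127 × 0.962 = 4932
45–59: 6445 × 0.982 = 6329
60–74: 3044 × 0.973 = 2962
75–89: 1995 × 0.933 = 1861
Population now: 0–14=2329, 15–29=1689, 30–44=4932, 45–59=6329, 60–74=2962, 75–89=1861
[period 3]
Births: 1689 × 0.14 = 236  |  4932 × 0.25 = 1233 — total 1469
15–29: 2329 × 0.986 = 2296
30–44: 1689 × 0.962 = 1625
45–59: 4932 × 0.982 = 4843
60–74: 6329 × 0.973 = 6158
75–89: 2962 × 0.933 = 2764
Population now: 0–14=1469, 15–29=2296, 30–44=1625, 45–59=4843, 60–74=6158, 75–89=2764
Total after period 3: 1469 + 2296 + 1625 + 4843 + 6158 + 2764 = 19155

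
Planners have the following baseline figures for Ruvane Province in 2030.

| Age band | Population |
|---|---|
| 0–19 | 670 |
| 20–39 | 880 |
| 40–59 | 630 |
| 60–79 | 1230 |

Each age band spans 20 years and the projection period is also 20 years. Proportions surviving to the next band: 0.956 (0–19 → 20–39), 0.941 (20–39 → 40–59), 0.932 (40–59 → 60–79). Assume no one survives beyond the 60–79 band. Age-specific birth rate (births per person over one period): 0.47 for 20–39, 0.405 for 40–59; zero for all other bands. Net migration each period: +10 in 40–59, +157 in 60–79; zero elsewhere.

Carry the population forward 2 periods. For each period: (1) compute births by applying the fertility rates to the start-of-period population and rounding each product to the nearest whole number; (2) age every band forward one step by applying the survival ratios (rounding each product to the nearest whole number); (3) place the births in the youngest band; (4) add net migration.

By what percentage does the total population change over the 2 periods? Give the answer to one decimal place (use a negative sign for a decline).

(Bands numbered youngest = 1 to oldest = 4.)
[period 1]
Births: 880 × 0.47 = 414, 630 × 0.405 = 255 ⇒ total 669
Band 2: 670 × 0.956 = 641
Band 3: 880 × 0.941 = 828
Band 4: 630 × 0.932 = 587
Net migration: Band 3 + 10 → 838; Band 4 + 157 → 744
→ [669, 641, 838, 744]
[period 2]
Births: 641 × 0.47 = 301, 838 × 0.405 = 339 ⇒ total 640
Band 2: 669 × 0.956 = 640
Band 3: 641 × 0.941 = 603
Band 4: 838 × 0.932 = 781
Net migration: Band 3 + 10 → 613; Band 4 + 157 → 938
→ [640, 640, 613, 938]
Total: 3410 → 2831; change = -579; percentage change = -17.0%

-17.0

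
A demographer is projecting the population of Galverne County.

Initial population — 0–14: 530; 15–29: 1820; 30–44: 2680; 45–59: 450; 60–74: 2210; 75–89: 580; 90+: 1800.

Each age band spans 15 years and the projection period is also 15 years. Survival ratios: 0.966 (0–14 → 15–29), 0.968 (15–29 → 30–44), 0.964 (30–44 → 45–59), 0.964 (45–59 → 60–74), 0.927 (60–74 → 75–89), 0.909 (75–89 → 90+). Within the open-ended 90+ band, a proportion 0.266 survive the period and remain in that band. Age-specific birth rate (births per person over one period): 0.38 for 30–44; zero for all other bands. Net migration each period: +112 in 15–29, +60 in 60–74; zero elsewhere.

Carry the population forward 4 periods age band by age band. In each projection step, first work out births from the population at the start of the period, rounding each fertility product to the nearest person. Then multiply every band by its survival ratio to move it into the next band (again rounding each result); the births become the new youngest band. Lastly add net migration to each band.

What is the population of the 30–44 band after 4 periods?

735

After projecting period 1:
Births: 2680 × 0.38 = 1018
15–29: 530 × 0.966 = 512
30–44: 1820 × 0.968 = 1762
45–59: 2680 × 0.964 = 2584
60–74: 450 × 0.964 = 434
75–89: 2210 × 0.927 = 2049
90+: 580 × 0.909 + 1800 × 0.266 = 527 + 479 = 1006
Net migration: 15–29 + 112 → 624; 60–74 + 60 → 494
Giving 1018 / 624 / 1762 / 2584 / 494 / 2049 / 1006.
After projecting period 2:
Births: 1762 × 0.38 = 670
15–29: 1018 × 0.966 = 983
30–44: 624 × 0.968 = 604
45–59: 1762 × 0.964 = 1699
60–74: 2584 × 0.964 = 2491
75–89: 494 × 0.927 = 458
90+: 2049 × 0.909 + 1006 × 0.266 = 1863 + 268 = 2131
Net migration: 15–29 + 112 → 1095; 60–74 + 60 → 2551
Giving 670 / 1095 / 604 / 1699 / 2551 / 458 / 2131.
After projecting period 3:
Births: 604 × 0.38 = 230
15–29: 670 × 0.966 = 647
30–44: 1095 × 0.968 = 1060
45–59: 604 × 0.964 = 582
60–74: 1699 × 0.964 = 1638
75–89: 2551 × 0.927 = 2365
90+: 458 × 0.909 + 2131 × 0.266 = 416 + 567 = 983
Net migration: 15–29 + 112 → 759; 60–74 + 60 → 1698
Giving 230 / 759 / 1060 / 582 / 1698 / 2365 / 983.
After projecting period 4:
Births: 1060 × 0.38 = 403
15–29: 230 × 0.966 = 222
30–44: 759 × 0.968 = 735
45–59: 1060 × 0.964 = 1022
60–74: 582 × 0.964 = 561
75–89: 1698 × 0.927 = 1574
90+: 2365 × 0.909 + 983 × 0.266 = 2150 + 261 = 2411
Net migration: 15–29 + 112 → 334; 60–74 + 60 → 621
Giving 403 / 334 / 735 / 1022 / 621 / 1574 / 2411.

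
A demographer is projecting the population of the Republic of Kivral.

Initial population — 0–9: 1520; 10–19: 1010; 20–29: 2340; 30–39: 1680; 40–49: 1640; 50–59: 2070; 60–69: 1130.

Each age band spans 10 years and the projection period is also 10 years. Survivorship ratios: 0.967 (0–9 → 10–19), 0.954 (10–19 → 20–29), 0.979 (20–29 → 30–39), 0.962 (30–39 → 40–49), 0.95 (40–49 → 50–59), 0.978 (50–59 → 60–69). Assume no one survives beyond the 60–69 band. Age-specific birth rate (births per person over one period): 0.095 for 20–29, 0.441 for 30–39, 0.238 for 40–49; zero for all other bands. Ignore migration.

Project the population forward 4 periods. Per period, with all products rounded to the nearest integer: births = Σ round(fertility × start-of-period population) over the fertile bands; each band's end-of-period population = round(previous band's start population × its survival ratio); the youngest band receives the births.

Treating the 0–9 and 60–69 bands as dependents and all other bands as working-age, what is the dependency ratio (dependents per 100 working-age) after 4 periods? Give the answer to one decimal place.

[period 1]
Births: 2340 * 0.095 = 222  |  1680 * 0.441 = 741  |  1640 * 0.238 = 390 → 1353
10–19: 1520 * 0.967 = 1470
20–29: 1010 * 0.954 = 964
30–39: 2340 * 0.979 = 2291
40–49: 1680 * 0.962 = 1616
50–59: 1640 * 0.95 = 1558
60–69: 2070 * 0.978 = 2024
Giving 1353 / 1470 / 964 / 2291 / 1616 / 1558 / 2024.
[period 2]
Births: 964 * 0.095 = 92  |  2291 * 0.441 = 1010  |  1616 * 0.238 = 385 → 1487
10–19: 1353 * 0.967 = 1308
20–29: 1470 * 0.954 = 1402
30–39: 964 * 0.979 = 944
40–49: 2291 * 0.962 = 2204
50–59: 1616 * 0.95 = 1535
60–69: 1558 * 0.978 = 1524
Giving 1487 / 1308 / 1402 / 944 / 2204 / 1535 / 1524.
[period 3]
Births: 1402 * 0.095 = 133  |  944 * 0.441 = 416  |  2204 * 0.238 = 525 → 1074
10–19: 1487 * 0.967 = 1438
20–29: 1308 * 0.954 = 1248
30–39: 1402 * 0.979 = 1373
40–49: 944 * 0.962 = 908
50–59: 2204 * 0.95 = 2094
60–69: 1535 * 0.978 = 1501
Giving 1074 / 1438 / 1248 / 1373 / 908 / 2094 / 1501.
[period 4]
Births: 1248 * 0.095 = 119  |  1373 * 0.441 = 605  |  908 * 0.238 = 216 → 940
10–19: 1074 * 0.967 = 1039
20–29: 1438 * 0.954 = 1372
30–39: 1248 * 0.979 = 1222
40–49: 1373 * 0.962 = 1321
50–59: 908 * 0.95 = 863
60–69: 2094 * 0.978 = 2048
Giving 940 / 1039 / 1372 / 1222 / 1321 / 863 / 2048.
Dependents (band 0–9 + band 60–69) = 940 + 2048 = 2988; working-age = 5817; ratio = 2988/5817 × 100 = 51.4

51.4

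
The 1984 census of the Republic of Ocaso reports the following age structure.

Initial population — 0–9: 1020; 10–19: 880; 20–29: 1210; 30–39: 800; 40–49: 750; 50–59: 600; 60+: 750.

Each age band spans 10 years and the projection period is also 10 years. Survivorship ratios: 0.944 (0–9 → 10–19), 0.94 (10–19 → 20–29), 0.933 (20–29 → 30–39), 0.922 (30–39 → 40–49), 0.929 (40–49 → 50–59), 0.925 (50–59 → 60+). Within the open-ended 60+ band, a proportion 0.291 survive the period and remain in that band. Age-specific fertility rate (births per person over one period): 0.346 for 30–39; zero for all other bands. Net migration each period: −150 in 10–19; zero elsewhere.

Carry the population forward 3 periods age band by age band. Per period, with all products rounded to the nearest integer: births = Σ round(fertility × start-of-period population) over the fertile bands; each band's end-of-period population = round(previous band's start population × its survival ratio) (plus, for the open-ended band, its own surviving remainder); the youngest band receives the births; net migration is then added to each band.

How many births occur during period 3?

267

[period 1]
Births: 800 × 0.346 = 277
10–19: 1020 × 0.944 = 963
20–29: 880 × 0.94 = 827
30–39: 1210 × 0.933 = 1129
40–49: 800 × 0.922 = 738
50–59: 750 × 0.929 = 697
60+: 600 × 0.925 + 750 × 0.291 = 555 + 218 = 773
Net migration: 10–19 − 150 → 813
Giving 277 / 813 / 827 / 1129 / 738 / 697 / 773.
[period 2]
Births: 1129 × 0.346 = 391
10–19: 277 × 0.944 = 261
20–29: 813 × 0.94 = 764
30–39: 827 × 0.933 = 772
40–49: 1129 × 0.922 = 1041
50–59: 738 × 0.929 = 686
60+: 697 × 0.925 + 773 × 0.291 = 645 + 225 = 870
Net migration: 10–19 − 150 → 111
Giving 391 / 111 / 764 / 772 / 1041 / 686 / 870.
[period 3]
Births: 772 × 0.346 = 267
10–19: 391 × 0.944 = 369
20–29: 111 × 0.94 = 104
30–39: 764 × 0.933 = 713
40–49: 772 × 0.922 = 712
50–59: 1041 × 0.929 = 967
60+: 686 × 0.925 + 870 × 0.291 = 635 + 253 = 888
Net migration: 10–19 − 150 → 219
Giving 267 / 219 / 104 / 713 / 712 / 967 / 888.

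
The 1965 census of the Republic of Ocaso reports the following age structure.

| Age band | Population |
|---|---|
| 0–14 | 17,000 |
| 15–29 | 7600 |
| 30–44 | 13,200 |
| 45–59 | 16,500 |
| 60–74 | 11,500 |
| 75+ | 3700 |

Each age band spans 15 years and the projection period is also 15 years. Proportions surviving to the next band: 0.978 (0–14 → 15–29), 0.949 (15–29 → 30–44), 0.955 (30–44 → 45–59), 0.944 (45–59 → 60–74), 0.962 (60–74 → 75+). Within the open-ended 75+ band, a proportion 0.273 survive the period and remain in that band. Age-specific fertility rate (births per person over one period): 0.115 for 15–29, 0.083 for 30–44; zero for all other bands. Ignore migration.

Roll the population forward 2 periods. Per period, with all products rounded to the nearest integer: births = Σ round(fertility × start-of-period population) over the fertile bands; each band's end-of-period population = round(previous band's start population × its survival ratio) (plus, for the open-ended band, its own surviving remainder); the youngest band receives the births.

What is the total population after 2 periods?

Numbering the bands 1..6 from youngest to oldest:
Period 1.
Births: 7600 × 0.115 = 874 ; 13200 × 0.083 = 1096 → 1970
Band 2: 17000 × 0.978 = 16626
Band 3: 7600 × 0.949 = 7212
Band 4: 13200 × 0.955 = 12606
Band 5: 16500 × 0.944 = 15576
Band 6: 11500 × 0.962 + 3700 × 0.273 = 11063 + 1010 = 12073
Giving 1970 / 16626 / 7212 / 12606 / 15576 / 12073.
Period 2.
Births: 16626 × 0.115 = 1912 ; 7212 × 0.083 = 599 → 2511
Band 2: 1970 × 0.978 = 1927
Band 3: 16626 × 0.949 = 15778
Band 4: 7212 × 0.955 = 6887
Band 5: 12606 × 0.944 = 11900
Band 6: 15576 × 0.962 + 12073 × 0.273 = 14984 + 3296 = 18280
Giving 2511 / 1927 / 15778 / 6887 / 11900 / 18280.
Total after period 2: 2511 + 1927 + 15778 + 6887 + 11900 + 18280 = 57283

57283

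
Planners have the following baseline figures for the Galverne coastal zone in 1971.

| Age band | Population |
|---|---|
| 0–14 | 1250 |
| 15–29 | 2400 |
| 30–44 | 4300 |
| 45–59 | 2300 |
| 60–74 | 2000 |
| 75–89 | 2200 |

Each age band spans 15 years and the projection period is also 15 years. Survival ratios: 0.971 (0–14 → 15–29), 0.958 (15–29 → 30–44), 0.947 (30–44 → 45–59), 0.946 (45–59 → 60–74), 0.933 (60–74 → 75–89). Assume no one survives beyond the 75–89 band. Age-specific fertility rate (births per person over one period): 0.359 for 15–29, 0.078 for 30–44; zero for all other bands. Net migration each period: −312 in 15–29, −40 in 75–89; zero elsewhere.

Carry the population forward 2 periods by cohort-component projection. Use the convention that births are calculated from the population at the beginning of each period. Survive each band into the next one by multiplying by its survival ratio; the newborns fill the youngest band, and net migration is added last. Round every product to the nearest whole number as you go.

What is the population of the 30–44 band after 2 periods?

864

[period 1]
Births: 2400 × 0.359 = 862 ; 4300 × 0.078 = 335 → 1197
15–29: 1250 × 0.971 = 1214
30–44: 2400 × 0.958 = 2299
45–59: 4300 × 0.947 = 4072
60–74: 2300 × 0.946 = 2176
75–89: 2000 × 0.933 = 1866
Net migration: 15–29 − 312 → 902; 75–89 − 40 → 1826
Giving 1197 / 902 / 2299 / 4072 / 2176 / 1826.
[period 2]
Births: 902 × 0.359 = 324 ; 2299 × 0.078 = 179 → 503
15–29: 1197 × 0.971 = 1162
30–44: 902 × 0.958 = 864
45–59: 2299 × 0.947 = 2177
60–74: 4072 × 0.946 = 3852
75–89: 2176 × 0.933 = 2030
Net migration: 15–29 − 312 → 850; 75–89 − 40 → 1990
Giving 503 / 850 / 864 / 2177 / 3852 / 1990.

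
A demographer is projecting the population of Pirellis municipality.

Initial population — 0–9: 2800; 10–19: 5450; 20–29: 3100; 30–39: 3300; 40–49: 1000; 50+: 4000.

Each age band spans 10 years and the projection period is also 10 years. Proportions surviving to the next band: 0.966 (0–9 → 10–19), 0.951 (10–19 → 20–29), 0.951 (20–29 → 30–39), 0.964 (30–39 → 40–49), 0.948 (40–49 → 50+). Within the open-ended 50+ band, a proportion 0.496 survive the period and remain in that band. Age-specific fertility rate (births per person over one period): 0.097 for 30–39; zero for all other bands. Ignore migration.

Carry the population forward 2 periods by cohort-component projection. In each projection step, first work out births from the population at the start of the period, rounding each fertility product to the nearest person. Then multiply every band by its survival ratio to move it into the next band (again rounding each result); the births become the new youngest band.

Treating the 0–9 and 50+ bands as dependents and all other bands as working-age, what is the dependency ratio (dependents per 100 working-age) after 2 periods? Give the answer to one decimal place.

44.6

Call the bands 1 to 6, youngest first.
Period 1:
Births: 3300 * 0.097 = 320
Band 2: 2800 * 0.966 = 2705
Band 3: 5450 * 0.951 = 5183
Band 4: 3100 * 0.951 = 2948
Band 5: 3300 * 0.964 = 3181
Band 6: 1000 * 0.948 + 4000 * 0.496 = 948 + 1984 = 2932
Population now: 0–9=320, 10–19=2705, 20–29=5183, 30–39=2948, 40–49=3181, 50+=2932
Period 2:
Births: 2948 * 0.097 = 286
Band 2: 320 * 0.966 = 309
Band 3: 2705 * 0.951 = 2572
Band 4: 5183 * 0.951 = 4929
Band 5: 2948 * 0.964 = 2842
Band 6: 3181 * 0.948 + 2932 * 0.496 = 3016 + 1454 = 4470
Population now: 0–9=286, 10–19=309, 20–29=2572, 30–39=4929, 40–49=2842, 50+=4470
Dependents (band 0–9 + band 50+) = 286 + 4470 = 4756; working-age = 10652; ratio = 4756/10652 × 100 = 44.6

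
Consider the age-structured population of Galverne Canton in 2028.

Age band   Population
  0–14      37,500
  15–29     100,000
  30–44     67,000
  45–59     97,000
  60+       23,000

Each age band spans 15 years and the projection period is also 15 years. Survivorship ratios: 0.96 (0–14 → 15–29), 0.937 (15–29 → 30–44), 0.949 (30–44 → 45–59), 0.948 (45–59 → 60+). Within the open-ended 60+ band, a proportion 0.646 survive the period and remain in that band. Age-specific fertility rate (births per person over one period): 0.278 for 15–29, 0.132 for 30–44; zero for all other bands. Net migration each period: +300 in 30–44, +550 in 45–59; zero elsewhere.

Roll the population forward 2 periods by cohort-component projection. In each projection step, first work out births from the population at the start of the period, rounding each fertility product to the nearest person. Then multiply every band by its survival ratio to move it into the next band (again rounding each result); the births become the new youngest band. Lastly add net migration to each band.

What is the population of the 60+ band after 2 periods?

[period 1]
Births: 100000 × 0.278 = 27800, 67000 × 0.132 = 8844 → total 36644
15–29: 37500 × 0.96 = 36000
30–44: 100000 × 0.937 = 93700
45–59: 67000 × 0.949 = 63583
60+: 97000 × 0.948 + 23000 × 0.646 = 91956 + 14858 = 106814
Net migration: 30–44 + 300 → 94000; 45–59 + 550 → 64133
Population now: 0–14=36644, 15–29=36000, 30–44=94000, 45–59=64133, 60+=106814
[period 2]
Births: 36000 × 0.278 = 10008, 94000 × 0.132 = 12408 → total 22416
15–29: 36644 × 0.96 = 35178
30–44: 36000 × 0.937 = 33732
45–59: 94000 × 0.949 = 89206
60+: 64133 × 0.948 + 106814 × 0.646 = 60798 + 69002 = 129800
Net migration: 30–44 + 300 → 34032; 45–59 + 550 → 89756
Population now: 0–14=22416, 15–29=35178, 30–44=34032, 45–59=89756, 60+=129800

129800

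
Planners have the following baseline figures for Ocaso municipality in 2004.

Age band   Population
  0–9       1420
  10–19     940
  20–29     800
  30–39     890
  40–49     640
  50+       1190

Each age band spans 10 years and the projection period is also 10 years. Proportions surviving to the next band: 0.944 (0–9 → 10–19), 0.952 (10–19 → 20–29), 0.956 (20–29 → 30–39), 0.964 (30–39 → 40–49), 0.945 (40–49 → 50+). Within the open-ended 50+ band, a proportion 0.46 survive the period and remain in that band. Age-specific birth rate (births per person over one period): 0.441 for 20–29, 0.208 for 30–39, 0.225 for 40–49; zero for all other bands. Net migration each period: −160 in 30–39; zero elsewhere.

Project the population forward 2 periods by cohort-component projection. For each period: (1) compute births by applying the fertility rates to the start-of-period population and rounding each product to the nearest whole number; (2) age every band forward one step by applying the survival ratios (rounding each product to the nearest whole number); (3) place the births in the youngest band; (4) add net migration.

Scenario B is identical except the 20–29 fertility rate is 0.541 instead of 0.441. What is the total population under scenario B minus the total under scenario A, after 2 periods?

164

— Period 1 —
Births: 800 × 0.441 = 353 ; 890 × 0.208 = 185 ; 640 × 0.225 = 144 → 682
10–19: 1420 × 0.944 = 1340
20–29: 940 × 0.952 = 895
30–39: 800 × 0.956 = 765
40–49: 890 × 0.964 = 858
50+: 640 × 0.945 + 1190 × 0.46 = 605 + 547 = 1152
Net migration: 30–39 − 160 → 605
→ [682, 1340, 895, 605, 858, 1152]
— Period 2 —
Births: 895 × 0.441 = 395 ; 605 × 0.208 = 126 ; 858 × 0.225 = 193 → 714
10–19: 682 × 0.944 = 644
20–29: 1340 × 0.952 = 1276
30–39: 895 × 0.956 = 856
40–49: 605 × 0.964 = 583
50+: 858 × 0.945 + 1152 × 0.46 = 811 + 530 = 1341
Net migration: 30–39 − 160 → 696
→ [714, 644, 1276, 696, 583, 1341]
Scenario A total after 2 periods: 5254
Scenario B projection —
— Period 1 —
Births: 800 × 0.541 = 433 ; 890 × 0.208 = 185 ; 640 × 0.225 = 144 → 762
10–19: 1420 × 0.944 = 1340
20–29: 940 × 0.952 = 895
30–39: 800 × 0.956 = 765
40–49: 890 × 0.964 = 858
50+: 640 × 0.945 + 1190 × 0.46 = 605 + 547 = 1152
Net migration: 30–39 − 160 → 605
→ [762, 1340, 895, 605, 858, 1152]
— Period 2 —
Births: 895 × 0.541 = 484 ; 605 × 0.208 = 126 ; 858 × 0.225 = 193 → 803
10–19: 762 × 0.944 = 719
20–29: 1340 × 0.952 = 1276
30–39: 895 × 0.956 = 856
40–49: 605 × 0.964 = 583
50+: 858 × 0.945 + 1152 × 0.46 = 811 + 530 = 1341
Net migration: 30–39 − 160 → 696
→ [803, 719, 1276, 696, 583, 1341]
Scenario B total after 2 periods: 5418
Difference B − A = 5418 − 5254 = 164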